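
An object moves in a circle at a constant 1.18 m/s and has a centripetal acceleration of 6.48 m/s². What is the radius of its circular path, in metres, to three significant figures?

0.215 m

a_c = v²/r ⇒ r = v²/a_c = (1.18)²/6.48 = 1.392/6.48 = 0.2149 m.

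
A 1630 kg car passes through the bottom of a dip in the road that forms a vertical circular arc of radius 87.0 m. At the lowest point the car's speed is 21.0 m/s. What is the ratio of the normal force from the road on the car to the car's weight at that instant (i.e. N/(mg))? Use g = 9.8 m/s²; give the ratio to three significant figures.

1.52

At the bottom, N − mg = mv²/r, so N = m(v²/r + g) and N/(mg) = v²/(rg) + 1 = (21.0)²/(87.0 × 9.8) + 1 = 0.5172 + 1 = 1.517.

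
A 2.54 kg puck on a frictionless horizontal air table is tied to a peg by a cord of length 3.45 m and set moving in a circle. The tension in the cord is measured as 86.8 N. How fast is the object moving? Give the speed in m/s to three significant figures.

10.9 m/s

T = m v²/r ⇒ v = √(T r / m) = √(86.8 × 3.45 / 2.54) = √117.9 = 10.86 m/s.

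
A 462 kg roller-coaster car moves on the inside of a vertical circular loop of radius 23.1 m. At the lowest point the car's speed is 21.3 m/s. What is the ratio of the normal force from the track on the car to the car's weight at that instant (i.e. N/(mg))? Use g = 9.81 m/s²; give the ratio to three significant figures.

3.00

At the bottom, N − mg = mv²/r, so N = m(v²/r + g) and N/(mg) = v²/(rg) + 1 = (21.3)²/(23.1 × 9.81) + 1 = 2.002 + 1 = 3.002.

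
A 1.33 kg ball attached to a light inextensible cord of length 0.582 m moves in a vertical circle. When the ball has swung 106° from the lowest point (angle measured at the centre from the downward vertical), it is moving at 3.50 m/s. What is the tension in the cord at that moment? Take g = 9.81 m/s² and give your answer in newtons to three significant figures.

Take the radial direction toward the centre of the circle as positive. The component of the weight along the string toward the centre is −mg cos φ (φ measured from the bottom), so Newton's second law along the string gives T − mg cos φ = m v²/r.
cos 106° = -0.2756, so T = m(v²/r + g cos φ) = 1.33 × ((3.50)²/0.582 + 9.81 × -0.2756) = 1.33 × (21.05 + (-2.704)) = 1.33 × 18.34 = 24.40 N.

24.4 N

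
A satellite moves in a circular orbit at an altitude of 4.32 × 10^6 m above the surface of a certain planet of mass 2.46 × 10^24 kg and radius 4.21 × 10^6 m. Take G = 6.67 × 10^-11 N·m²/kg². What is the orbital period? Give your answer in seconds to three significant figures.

12200 s

r = R + h = 4.21 × 10^6 + 4.32 × 10^6 = 8.530 × 10^6 m. Gravity provides the centripetal force: G M m / r² = m v² / r ⇒ v = √(GM/r) = 4386 m/s.
T = 2πr/v = 2π × 8.530 × 10^6 / 4386 = 12220 s.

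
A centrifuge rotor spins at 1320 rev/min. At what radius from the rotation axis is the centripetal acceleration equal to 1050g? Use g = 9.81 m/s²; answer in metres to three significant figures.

ω = 1320 rev/min × 2π/60 = 138.2 rad/s.
a_c = ω²r = 1050g ⇒ r = 1050 × 9.81 / (138.2)² = 10300/19110 = 0.5391 m.

0.539 m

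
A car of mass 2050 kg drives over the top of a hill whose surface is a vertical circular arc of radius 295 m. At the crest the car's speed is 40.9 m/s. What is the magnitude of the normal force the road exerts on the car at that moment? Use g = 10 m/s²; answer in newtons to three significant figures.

At the crest the centripetal acceleration points downward (toward the centre of the arc), so mg − N = mv²/r.
N = m(g − v²/r) = 2050 × (10.0 − (40.9)²/295) = 2050 × (10.0 − 5.671) = 2050 × 4.329 = 8875 N.

8880 N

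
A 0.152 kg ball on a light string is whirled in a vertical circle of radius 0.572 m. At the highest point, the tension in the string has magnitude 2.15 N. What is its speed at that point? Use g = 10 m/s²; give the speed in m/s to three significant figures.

3.72 m/s

At the top, T + mg = mv²/r, so v = √(r(T/m + g)) = √(0.572 × (2.15/0.152 + 10.0)) = √(0.572 × 24.14) = √13.81 = 3.716 m/s.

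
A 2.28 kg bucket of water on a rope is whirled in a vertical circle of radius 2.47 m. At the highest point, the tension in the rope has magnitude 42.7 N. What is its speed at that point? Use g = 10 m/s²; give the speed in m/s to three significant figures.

8.42 m/s

At the top, T + mg = mv²/r, so v = √(r(T/m + g)) = √(2.47 × (42.7/2.28 + 10.0)) = √(2.47 × 28.73) = √70.96 = 8.424 m/s.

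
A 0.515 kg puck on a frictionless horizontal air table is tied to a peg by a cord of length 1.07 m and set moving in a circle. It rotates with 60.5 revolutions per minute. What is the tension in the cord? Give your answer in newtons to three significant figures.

ω = 60.5 rev/min × 2π/60 = 6.336 rad/s, so v = ωr = 6.336 × 1.07 = 6.779 m/s.
The tension is the only horizontal force, so it supplies the full centripetal force: T = m v²/r = 0.515 × (6.779)²/1.07 = 0.515 × 45.96/1.07 = 22.12 N.

22.1 N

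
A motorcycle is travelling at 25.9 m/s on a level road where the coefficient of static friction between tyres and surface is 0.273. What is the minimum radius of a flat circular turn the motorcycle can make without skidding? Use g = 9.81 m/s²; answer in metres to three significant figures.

At the limit, μ_s m g = m v²/r, so r_min = v²/(μ_s g) = (25.9)²/(0.273 × 9.81) = 670.8/2.678 = 250.5 m.

250 m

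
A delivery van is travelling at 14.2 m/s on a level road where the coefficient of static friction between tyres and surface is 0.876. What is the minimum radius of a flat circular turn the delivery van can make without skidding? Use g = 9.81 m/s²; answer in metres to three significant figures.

23.5 m

At the limit, μ_s m g = m v²/r, so r_min = v²/(μ_s g) = (14.2)²/(0.876 × 9.81) = 201.6/8.594 = 23.46 m.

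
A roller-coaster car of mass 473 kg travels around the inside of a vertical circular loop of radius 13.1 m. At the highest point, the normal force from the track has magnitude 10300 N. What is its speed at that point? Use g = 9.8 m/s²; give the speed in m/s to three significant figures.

20.3 m/s

At the top, N + mg = mv²/r, so v = √(r(N/m + g)) = √(13.1 × (10300/473 + 9.8)) = √(13.1 × 31.58) = √413.6 = 20.34 m/s.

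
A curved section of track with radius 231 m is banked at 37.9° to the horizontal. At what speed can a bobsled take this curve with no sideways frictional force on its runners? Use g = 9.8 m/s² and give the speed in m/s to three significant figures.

On a frictionless banked curve, N sinθ = mv²/r and N cosθ = mg, so tanθ = v²/(rg).
v = √(r g tanθ) = √(231 × 9.8 × tan 37.9°) = √(231 × 9.8 × 0.7785) = √1762 = 41.98 m/s.

42.0 m/s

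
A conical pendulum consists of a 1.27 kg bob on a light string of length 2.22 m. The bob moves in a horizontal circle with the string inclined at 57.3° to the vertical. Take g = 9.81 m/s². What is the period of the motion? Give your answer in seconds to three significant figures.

2.20 s

r = L sinθ = 1.868 m. From T sinθ = mω²r and T cosθ = mg: tanθ = ω²r/g, so ω² = g tanθ / r = g/(L cosθ).
ω = √(g/(L cosθ)) = √(9.81/(2.22 × 0.5402)) = √8.180 = 2.860 rad/s.
Period = 2π/ω = 2.197 s.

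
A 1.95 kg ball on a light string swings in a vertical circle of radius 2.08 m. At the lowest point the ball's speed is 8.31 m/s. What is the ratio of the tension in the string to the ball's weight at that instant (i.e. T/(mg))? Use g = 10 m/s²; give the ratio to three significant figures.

4.32

At the bottom, T − mg = mv²/r, so T = m(v²/r + g) and T/(mg) = v²/(rg) + 1 = (8.31)²/(2.08 × 10.0) + 1 = 3.320 + 1 = 4.320.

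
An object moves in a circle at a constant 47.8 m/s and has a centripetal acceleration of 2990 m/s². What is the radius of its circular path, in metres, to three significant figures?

a_c = v²/r ⇒ r = v²/a_c = (47.8)²/2990 = 2285/2990 = 0.7642 m.

0.764 m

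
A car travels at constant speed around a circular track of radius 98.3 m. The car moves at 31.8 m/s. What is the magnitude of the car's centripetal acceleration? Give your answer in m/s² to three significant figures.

10.3 m/s²

a_c = v²/r = (31.80)²/98.3 = 1011/98.3 = 10.29 m/s².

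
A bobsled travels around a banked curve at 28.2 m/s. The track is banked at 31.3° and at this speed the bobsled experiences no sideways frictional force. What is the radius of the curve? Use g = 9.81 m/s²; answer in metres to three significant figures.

Frictionless banking: tanθ = v²/(rg), so r = v²/(g tanθ).
r = (28.2)²/(9.81 × tan 31.3°) = 795.2/(9.81 × 0.6080) = 795.2/5.965 = 133.3 m.

133 m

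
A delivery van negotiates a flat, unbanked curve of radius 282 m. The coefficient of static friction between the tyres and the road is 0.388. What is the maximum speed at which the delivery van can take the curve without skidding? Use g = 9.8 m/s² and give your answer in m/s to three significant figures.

Friction provides the centripetal force on a flat curve. At maximum speed it is at its limiting value: μ_s m g = m v²/r.
Mass cancels: v_max = √(μ_s g r) = √(0.388 × 9.8 × 282) = √1072 = 32.75 m/s.

32.7 m/s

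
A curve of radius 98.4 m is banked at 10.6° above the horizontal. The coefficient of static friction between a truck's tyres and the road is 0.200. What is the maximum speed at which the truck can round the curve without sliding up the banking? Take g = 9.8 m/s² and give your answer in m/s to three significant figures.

19.7 m/s

At the maximum speed, friction acts down the slope at its limiting value f = μN. Radially (horizontal, toward centre): N sinθ + μN cosθ = mv²/r. Vertically: N cosθ − μN sinθ = mg.
Dividing: v² = r g (sinθ + μcosθ)/(cosθ − μsinθ).
sinθ + μcosθ = 0.1840 + 0.200×0.9829 = 0.3805; cosθ − μsinθ = 0.9829 − 0.200×0.1840 = 0.9461.
v² = 98.4 × 9.8 × 0.3805/0.9461 = 387.8 m²/s², so v = 19.69 m/s.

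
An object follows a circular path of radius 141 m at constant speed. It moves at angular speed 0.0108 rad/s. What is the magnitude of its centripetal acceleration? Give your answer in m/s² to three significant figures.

0.0164 m/s²

v = ωr = 0.0108 × 141 = 1.523 m/s.
a_c = v²/r = (1.523)²/141 = 2.319/141 = 0.01645 m/s².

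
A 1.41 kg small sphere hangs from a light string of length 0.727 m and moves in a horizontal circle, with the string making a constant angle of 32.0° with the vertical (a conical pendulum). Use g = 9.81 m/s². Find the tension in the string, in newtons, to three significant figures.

16.3 N

Vertically the bob has no acceleration, so T cosθ = mg.
T = mg/cosθ = 1.41 × 9.81 / cos 32.0° = 13.83/0.8480 = 16.31 N.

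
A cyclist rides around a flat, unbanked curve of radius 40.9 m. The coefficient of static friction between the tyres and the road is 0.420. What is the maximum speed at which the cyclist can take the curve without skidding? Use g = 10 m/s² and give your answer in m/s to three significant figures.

Friction provides the centripetal force on a flat curve. At maximum speed it is at its limiting value: μ_s m g = m v²/r.
Mass cancels: v_max = √(μ_s g r) = √(0.420 × 10.0 × 40.9) = √171.8 = 13.11 m/s.

13.1 m/s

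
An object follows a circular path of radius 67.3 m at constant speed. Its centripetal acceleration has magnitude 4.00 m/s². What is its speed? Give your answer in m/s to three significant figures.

a_c = v²/r ⇒ v = √(a_c · r) = √(4.00 × 67.3) = √269.2 = 16.41 m/s.

16.4 m/s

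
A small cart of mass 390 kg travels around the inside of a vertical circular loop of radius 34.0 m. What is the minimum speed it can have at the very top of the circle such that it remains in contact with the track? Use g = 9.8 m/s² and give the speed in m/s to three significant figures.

At the highest point the centre is directly below, so both the weight and N act inward: N + mg = mv²/r.
At minimum speed N → 0, so mg = mv_min²/r ⇒ v_min = √(g r) = √(9.8 × 34.0) = 18.25 m/s.

18.3 m/s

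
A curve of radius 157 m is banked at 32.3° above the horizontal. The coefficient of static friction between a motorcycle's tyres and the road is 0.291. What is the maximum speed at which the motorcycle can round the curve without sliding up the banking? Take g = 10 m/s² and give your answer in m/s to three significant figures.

At the maximum speed, friction acts down the slope at its limiting value f = μN. Radially (horizontal, toward centre): N sinθ + μN cosθ = mv²/r. Vertically: N cosθ − μN sinθ = mg.
Dividing: v² = r g (sinθ + μcosθ)/(cosθ − μsinθ).
sinθ + μcosθ = 0.5344 + 0.291×0.8453 = 0.7803; cosθ − μsinθ = 0.8453 − 0.291×0.5344 = 0.6898.
v² = 157 × 10.0 × 0.7803/0.6898 = 1776 m²/s², so v = 42.14 m/s.

42.1 m/s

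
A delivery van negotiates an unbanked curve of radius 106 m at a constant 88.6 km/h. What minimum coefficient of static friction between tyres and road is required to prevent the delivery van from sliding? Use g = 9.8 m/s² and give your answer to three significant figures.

0.583

v = 88.6/3.6 = 24.61 m/s.
Friction provides the centripetal force: μ_s m g = m v²/r, so μ_s = v²/(g r) = (24.61)²/(9.8 × 106) = 605.7/1039 = 0.5831.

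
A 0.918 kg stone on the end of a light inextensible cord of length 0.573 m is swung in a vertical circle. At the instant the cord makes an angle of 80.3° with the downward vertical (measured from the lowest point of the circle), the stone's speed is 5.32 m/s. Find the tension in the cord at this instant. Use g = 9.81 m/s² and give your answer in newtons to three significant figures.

46.9 N

Take the radial direction toward the centre of the circle as positive. The component of the weight along the string toward the centre is −mg cos φ (φ measured from the bottom), so Newton's second law along the string gives T − mg cos φ = m v²/r.
cos 80.3° = 0.1685, so T = m(v²/r + g cos φ) = 0.918 × ((5.32)²/0.573 + 9.81 × 0.1685) = 0.918 × (49.39 + (1.653)) = 0.918 × 51.05 = 46.86 N.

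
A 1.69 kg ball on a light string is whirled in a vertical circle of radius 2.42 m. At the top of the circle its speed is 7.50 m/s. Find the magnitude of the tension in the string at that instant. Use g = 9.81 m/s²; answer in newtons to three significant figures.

22.7 N

At the top, both T and the weight mg point inward (toward the centre), so T + mg = mv²/r.
T = m(v²/r − g) = 1.69 × ((7.50)²/2.42 − 9.81) = 1.69 × (23.24 − 9.81) = 1.69 × 13.43 = 22.70 N.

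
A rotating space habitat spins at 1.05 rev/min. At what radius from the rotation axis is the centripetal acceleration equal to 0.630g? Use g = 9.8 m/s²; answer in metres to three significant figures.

ω = 1.05 rev/min × 2π/60 = 0.1100 rad/s.
a_c = ω²r = 0.630g ⇒ r = 0.630 × 9.8 / (0.1100)² = 6.174/0.01209 = 510.7 m.

511 m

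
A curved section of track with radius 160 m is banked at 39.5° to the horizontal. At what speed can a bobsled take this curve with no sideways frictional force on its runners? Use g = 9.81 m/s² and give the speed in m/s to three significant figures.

36.0 m/s

On a frictionless banked curve, N sinθ = mv²/r and N cosθ = mg, so tanθ = v²/(rg).
v = √(r g tanθ) = √(160 × 9.81 × tan 39.5°) = √(160 × 9.81 × 0.8243) = √1294 = 35.97 m/s.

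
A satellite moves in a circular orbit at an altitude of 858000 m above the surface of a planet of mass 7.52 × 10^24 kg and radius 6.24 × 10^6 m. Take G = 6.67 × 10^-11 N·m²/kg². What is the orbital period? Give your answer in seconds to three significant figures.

5310 s

r = R + h = 6.24 × 10^6 + 858000 = 7.098 × 10^6 m. Gravity provides the centripetal force: G M m / r² = m v² / r ⇒ v = √(GM/r) = 8406 m/s.
T = 2πr/v = 2π × 7.098 × 10^6 / 8406 = 5305 s.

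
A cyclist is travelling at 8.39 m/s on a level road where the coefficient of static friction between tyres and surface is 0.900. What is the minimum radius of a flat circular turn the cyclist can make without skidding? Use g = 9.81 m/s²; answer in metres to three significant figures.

7.97 m

At the limit, μ_s m g = m v²/r, so r_min = v²/(μ_s g) = (8.39)²/(0.900 × 9.81) = 70.39/8.829 = 7.973 m.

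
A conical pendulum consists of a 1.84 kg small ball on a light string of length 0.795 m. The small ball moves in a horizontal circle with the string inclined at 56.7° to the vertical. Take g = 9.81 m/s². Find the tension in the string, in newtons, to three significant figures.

Vertically the bob has no acceleration, so T cosθ = mg.
T = mg/cosθ = 1.84 × 9.81 / cos 56.7° = 18.05/0.5490 = 32.88 N.

32.9 N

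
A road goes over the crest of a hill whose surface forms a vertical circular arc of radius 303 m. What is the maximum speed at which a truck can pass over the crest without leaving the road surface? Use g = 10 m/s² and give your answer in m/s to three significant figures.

55.0 m/s

At the crest the centre of the circle is below the truck, so the net downward (centripetal) force is mg − N = mv²/r.
The truck leaves the road when N → 0, giving v_max = √(g r) = √(10.0 × 303) = 55.05 m/s.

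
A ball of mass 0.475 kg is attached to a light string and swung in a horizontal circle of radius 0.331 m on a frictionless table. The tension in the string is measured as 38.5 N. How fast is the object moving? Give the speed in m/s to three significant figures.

T = m v²/r ⇒ v = √(T r / m) = √(38.5 × 0.331 / 0.475) = √26.83 = 5.180 m/s.

5.18 m/s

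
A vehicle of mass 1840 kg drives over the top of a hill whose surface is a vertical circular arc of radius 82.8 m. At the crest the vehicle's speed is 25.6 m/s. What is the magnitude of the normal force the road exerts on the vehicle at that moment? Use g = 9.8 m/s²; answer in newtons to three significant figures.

3470 N

At the crest the centripetal acceleration points downward (toward the centre of the arc), so mg − N = mv²/r.
N = m(g − v²/r) = 1840 × (9.8 − (25.6)²/82.8) = 1840 × (9.8 − 7.915) = 1840 × 1.885 = 3468 N.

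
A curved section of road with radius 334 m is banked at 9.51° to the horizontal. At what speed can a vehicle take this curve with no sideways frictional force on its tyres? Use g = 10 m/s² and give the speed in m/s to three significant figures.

On a frictionless banked curve, N sinθ = mv²/r and N cosθ = mg, so tanθ = v²/(rg).
v = √(r g tanθ) = √(334 × 10.0 × tan 9.51°) = √(334 × 10.0 × 0.1675) = √559.5 = 23.65 m/s.

23.7 m/s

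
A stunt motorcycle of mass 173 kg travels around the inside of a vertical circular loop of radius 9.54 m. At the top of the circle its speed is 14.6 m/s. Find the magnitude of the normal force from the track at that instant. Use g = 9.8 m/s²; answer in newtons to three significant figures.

2170 N

At the top, both N and the weight mg point inward (toward the centre), so N + mg = mv²/r.
N = m(v²/r − g) = 173 × ((14.6)²/9.54 − 9.8) = 173 × (22.34 − 9.8) = 173 × 12.54 = 2170 N.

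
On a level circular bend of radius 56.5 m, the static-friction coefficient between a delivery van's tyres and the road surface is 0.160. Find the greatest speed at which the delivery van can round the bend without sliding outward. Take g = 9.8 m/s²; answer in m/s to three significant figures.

9.41 m/s

The only inward force on a level bend is static friction, so at the limit f_s = μ_s N = μ_s m g = m v²/r.
Mass cancels: v_max = √(μ_s g r) = √(0.160 × 9.8 × 56.5) = √88.59 = 9.412 m/s.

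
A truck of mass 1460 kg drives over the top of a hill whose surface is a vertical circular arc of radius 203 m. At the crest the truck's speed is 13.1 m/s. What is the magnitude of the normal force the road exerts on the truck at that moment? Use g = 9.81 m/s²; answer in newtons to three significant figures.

At the crest the centripetal acceleration points downward (toward the centre of the arc), so mg − N = mv²/r.
N = m(g − v²/r) = 1460 × (9.81 − (13.1)²/203) = 1460 × (9.81 − 0.8454) = 1460 × 8.965 = 13090 N.

13100 N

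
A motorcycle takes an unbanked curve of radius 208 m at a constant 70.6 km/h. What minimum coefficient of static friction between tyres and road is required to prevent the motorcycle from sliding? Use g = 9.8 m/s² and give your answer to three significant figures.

0.189

v = 70.6/3.6 = 19.61 m/s.
Friction provides the centripetal force: μ_s m g = m v²/r, so μ_s = v²/(g r) = (19.61)²/(9.8 × 208) = 384.6/2038 = 0.1887.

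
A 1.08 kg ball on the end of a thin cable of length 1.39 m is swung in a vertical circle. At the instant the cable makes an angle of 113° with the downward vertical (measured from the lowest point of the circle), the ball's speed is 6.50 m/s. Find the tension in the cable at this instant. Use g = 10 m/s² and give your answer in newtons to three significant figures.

28.6 N

Take the radial direction toward the centre of the circle as positive. The component of the weight along the string toward the centre is −mg cos φ (φ measured from the bottom), so Newton's second law along the string gives T − mg cos φ = m v²/r.
cos 113° = -0.3907, so T = m(v²/r + g cos φ) = 1.08 × ((6.50)²/1.39 + 10.0 × -0.3907) = 1.08 × (30.40 + (-3.907)) = 1.08 × 26.49 = 28.61 N.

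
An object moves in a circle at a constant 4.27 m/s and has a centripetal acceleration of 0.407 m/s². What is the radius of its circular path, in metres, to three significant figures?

a_c = v²/r ⇒ r = v²/a_c = (4.27)²/0.407 = 18.23/0.407 = 44.80 m.

44.8 m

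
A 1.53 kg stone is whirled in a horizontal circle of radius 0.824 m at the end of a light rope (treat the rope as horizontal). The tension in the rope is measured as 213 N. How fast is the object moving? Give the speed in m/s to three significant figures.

10.7 m/s

T = m v²/r ⇒ v = √(T r / m) = √(213 × 0.824 / 1.53) = √114.7 = 10.71 m/s.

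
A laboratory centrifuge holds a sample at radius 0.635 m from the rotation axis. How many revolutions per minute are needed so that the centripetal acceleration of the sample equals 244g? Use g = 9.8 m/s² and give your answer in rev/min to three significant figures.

Require ω²r = 244g, so ω = √(244 × 9.8/0.635) = 61.37 rad/s.
In rev/min: ω × 60/(2π) = 61.37 × 60/(2π) = 586.0 rev/min.

586 rev/min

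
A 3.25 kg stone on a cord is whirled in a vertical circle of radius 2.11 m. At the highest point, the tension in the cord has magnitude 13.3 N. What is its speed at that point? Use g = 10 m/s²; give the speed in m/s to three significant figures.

At the top, T + mg = mv²/r, so v = √(r(T/m + g)) = √(2.11 × (13.3/3.25 + 10.0)) = √(2.11 × 14.09) = √29.73 = 5.453 m/s.

5.45 m/s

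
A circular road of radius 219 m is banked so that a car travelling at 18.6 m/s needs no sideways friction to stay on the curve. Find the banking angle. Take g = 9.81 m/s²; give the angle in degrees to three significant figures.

For a frictionless banked turn: horizontally N sinθ = mv²/r and vertically N cosθ = mg.
Dividing: tanθ = v²/(r g) = (18.6)²/(219 × 9.81) = 346.0/2148 = 0.1610.
θ = arctan(0.1610) = 9.148°.

9.15°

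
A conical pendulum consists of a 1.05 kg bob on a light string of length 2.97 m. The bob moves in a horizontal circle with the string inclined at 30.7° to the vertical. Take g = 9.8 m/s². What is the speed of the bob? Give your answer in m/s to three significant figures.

The radius of the circle is r = L sinθ = 2.97 × sin 30.7° = 1.516 m.
Horizontally T sinθ = mv²/r and vertically T cosθ = mg, so tanθ = v²/(rg).
v = √(r g tanθ) = √(1.516 × 9.8 × 0.5938) = √8.823 = 2.970 m/s.

2.97 m/s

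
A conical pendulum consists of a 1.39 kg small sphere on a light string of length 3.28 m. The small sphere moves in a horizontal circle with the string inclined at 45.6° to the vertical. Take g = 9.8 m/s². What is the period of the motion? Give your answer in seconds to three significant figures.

r = L sinθ = 2.343 m. From T sinθ = mω²r and T cosθ = mg: tanθ = ω²r/g, so ω² = g tanθ / r = g/(L cosθ).
ω = √(g/(L cosθ)) = √(9.8/(3.28 × 0.6997)) = √4.270 = 2.066 rad/s.
Period = 2π/ω = 3.041 s.

3.04 s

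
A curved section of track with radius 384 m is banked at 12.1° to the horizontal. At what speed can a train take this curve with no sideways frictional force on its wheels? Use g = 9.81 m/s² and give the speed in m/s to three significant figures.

28.4 m/s

On a frictionless banked curve, N sinθ = mv²/r and N cosθ = mg, so tanθ = v²/(rg).
v = √(r g tanθ) = √(384 × 9.81 × tan 12.1°) = √(384 × 9.81 × 0.2144) = √807.6 = 28.42 m/s.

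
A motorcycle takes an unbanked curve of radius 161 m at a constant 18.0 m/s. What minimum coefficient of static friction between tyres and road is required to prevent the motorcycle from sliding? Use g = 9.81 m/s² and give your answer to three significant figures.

0.205

Friction provides the centripetal force: μ_s m g = m v²/r, so μ_s = v²/(g r) = (18.00)²/(9.81 × 161) = 324.0/1579 = 0.2051.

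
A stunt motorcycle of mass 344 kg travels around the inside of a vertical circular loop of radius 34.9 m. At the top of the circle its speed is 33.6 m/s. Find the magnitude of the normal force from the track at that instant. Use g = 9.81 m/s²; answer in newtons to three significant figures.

At the top, both N and the weight mg point inward (toward the centre), so N + mg = mv²/r.
N = m(v²/r − g) = 344 × ((33.6)²/34.9 − 9.81) = 344 × (32.35 − 9.81) = 344 × 22.54 = 7753 N.

7750 N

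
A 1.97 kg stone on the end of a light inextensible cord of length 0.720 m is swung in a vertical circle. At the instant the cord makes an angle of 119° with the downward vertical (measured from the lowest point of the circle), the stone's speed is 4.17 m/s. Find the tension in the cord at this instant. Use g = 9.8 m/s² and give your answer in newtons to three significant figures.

38.2 N

Take the radial direction toward the centre of the circle as positive. The component of the weight along the string toward the centre is −mg cos φ (φ measured from the bottom), so Newton's second law along the string gives T − mg cos φ = m v²/r.
cos 119° = -0.4848, so T = m(v²/r + g cos φ) = 1.97 × ((4.17)²/0.720 + 9.8 × -0.4848) = 1.97 × (24.15 + (-4.751)) = 1.97 × 19.40 = 38.22 N.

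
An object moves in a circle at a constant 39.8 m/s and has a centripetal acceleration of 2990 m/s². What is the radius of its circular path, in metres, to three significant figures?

0.530 m

a_c = v²/r ⇒ r = v²/a_c = (39.8)²/2990 = 1584/2990 = 0.5298 m.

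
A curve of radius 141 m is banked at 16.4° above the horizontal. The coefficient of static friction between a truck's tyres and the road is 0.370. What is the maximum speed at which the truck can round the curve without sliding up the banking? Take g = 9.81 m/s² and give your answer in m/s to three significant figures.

32.1 m/s

At the maximum speed, friction acts down the slope at its limiting value f = μN. Radially (horizontal, toward centre): N sinθ + μN cosθ = mv²/r. Vertically: N cosθ − μN sinθ = mg.
Dividing: v² = r g (sinθ + μcosθ)/(cosθ − μsinθ).
sinθ + μcosθ = 0.2823 + 0.370×0.9593 = 0.6373; cosθ − μsinθ = 0.9593 − 0.370×0.2823 = 0.8548.
v² = 141 × 9.81 × 0.6373/0.8548 = 1031 m²/s², so v = 32.11 m/s.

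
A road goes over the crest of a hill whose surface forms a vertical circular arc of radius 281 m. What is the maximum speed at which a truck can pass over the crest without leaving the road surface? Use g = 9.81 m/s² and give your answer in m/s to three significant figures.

At the crest the centre of the circle is below the truck, so the net downward (centripetal) force is mg − N = mv²/r.
The truck leaves the road when N → 0, giving v_max = √(g r) = √(9.81 × 281) = 52.50 m/s.

52.5 m/s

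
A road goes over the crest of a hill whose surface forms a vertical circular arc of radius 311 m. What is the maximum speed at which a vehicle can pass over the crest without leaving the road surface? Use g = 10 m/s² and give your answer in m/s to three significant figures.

55.8 m/s

At the crest the centre of the circle is below the vehicle, so the net downward (centripetal) force is mg − N = mv²/r.
The vehicle leaves the road when N → 0, giving v_max = √(g r) = √(10.0 × 311) = 55.77 m/s.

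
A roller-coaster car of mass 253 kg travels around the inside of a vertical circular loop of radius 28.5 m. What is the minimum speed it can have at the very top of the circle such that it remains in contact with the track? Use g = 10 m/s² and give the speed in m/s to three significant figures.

At the top, both weight mg and N point toward the centre: N + mg = mv²/r.
At minimum speed N → 0, so mg = mv_min²/r ⇒ v_min = √(g r) = √(10.0 × 28.5) = 16.88 m/s.

16.9 m/s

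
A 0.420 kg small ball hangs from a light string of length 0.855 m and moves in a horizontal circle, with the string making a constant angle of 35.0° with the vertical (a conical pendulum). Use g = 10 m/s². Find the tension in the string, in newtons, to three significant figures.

5.13 N

Vertically the bob has no acceleration, so T cosθ = mg.
T = mg/cosθ = 0.420 × 10.0 / cos 35.0° = 4.200/0.8192 = 5.127 N.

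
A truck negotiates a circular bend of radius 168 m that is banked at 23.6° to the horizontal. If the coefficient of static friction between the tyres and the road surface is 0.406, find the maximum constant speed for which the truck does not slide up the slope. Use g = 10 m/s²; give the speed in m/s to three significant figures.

41.5 m/s

At the maximum speed, friction acts down the slope at its limiting value f = μN. Radially (horizontal, toward centre): N sinθ + μN cosθ = mv²/r. Vertically: N cosθ − μN sinθ = mg.
Dividing: v² = r g (sinθ + μcosθ)/(cosθ − μsinθ).
sinθ + μcosθ = 0.4003 + 0.406×0.9164 = 0.7724; cosθ − μsinθ = 0.9164 − 0.406×0.4003 = 0.7538.
v² = 168 × 10.0 × 0.7724/0.7538 = 1721 m²/s², so v = 41.49 m/s.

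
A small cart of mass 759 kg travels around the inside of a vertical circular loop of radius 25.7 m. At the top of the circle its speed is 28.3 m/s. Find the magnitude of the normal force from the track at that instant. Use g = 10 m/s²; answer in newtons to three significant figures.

16100 N

At the top, both N and the weight mg point inward (toward the centre), so N + mg = mv²/r.
N = m(v²/r − g) = 759 × ((28.3)²/25.7 − 10.0) = 759 × (31.16 − 10.0) = 759 × 21.16 = 16060 N.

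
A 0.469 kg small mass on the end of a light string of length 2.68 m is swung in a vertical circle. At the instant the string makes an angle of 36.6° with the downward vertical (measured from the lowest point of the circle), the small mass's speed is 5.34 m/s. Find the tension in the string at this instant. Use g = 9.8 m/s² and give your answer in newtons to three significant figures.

Take the radial direction toward the centre of the circle as positive. The component of the weight along the string toward the centre is −mg cos φ (φ measured from the bottom), so Newton's second law along the string gives T − mg cos φ = m v²/r.
cos 36.6° = 0.8028, so T = m(v²/r + g cos φ) = 0.469 × ((5.34)²/2.68 + 9.8 × 0.8028) = 0.469 × (10.64 + (7.868)) = 0.469 × 18.51 = 8.680 N.

8.68 N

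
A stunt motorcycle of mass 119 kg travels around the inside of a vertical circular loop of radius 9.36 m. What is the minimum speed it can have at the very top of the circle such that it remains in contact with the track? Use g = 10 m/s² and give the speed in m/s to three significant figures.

At the top, both weight mg and N point toward the centre: N + mg = mv²/r.
At minimum speed N → 0, so mg = mv_min²/r ⇒ v_min = √(g r) = √(10.0 × 9.36) = 9.675 m/s.

9.67 m/s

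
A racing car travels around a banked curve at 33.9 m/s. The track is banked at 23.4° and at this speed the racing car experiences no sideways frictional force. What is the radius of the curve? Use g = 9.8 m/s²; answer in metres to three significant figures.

271 m

Frictionless banking: tanθ = v²/(rg), so r = v²/(g tanθ).
r = (33.9)²/(9.8 × tan 23.4°) = 1149/(9.8 × 0.4327) = 1149/4.241 = 271.0 m.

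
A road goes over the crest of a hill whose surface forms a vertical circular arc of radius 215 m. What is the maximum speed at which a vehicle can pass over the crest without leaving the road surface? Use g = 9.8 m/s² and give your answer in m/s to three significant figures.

45.9 m/s

At the crest the centre of the circle is below the vehicle, so the net downward (centripetal) force is mg − N = mv²/r.
The vehicle leaves the road when N → 0, giving v_max = √(g r) = √(9.8 × 215) = 45.90 m/s.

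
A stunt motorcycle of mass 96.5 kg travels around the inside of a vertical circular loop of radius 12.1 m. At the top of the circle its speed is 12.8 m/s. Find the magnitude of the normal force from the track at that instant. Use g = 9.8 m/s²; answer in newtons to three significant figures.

361 N

At the top, both N and the weight mg point inward (toward the centre), so N + mg = mv²/r.
N = m(v²/r − g) = 96.5 × ((12.8)²/12.1 − 9.8) = 96.5 × (13.54 − 9.8) = 96.5 × 3.740 = 361.0 N.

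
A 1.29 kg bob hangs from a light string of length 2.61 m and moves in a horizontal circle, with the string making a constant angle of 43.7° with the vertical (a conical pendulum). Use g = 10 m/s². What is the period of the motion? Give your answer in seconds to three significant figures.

2.73 s

r = L sinθ = 1.803 m. From T sinθ = mω²r and T cosθ = mg: tanθ = ω²r/g, so ω² = g tanθ / r = g/(L cosθ).
ω = √(g/(L cosθ)) = √(10.0/(2.61 × 0.7230)) = √5.300 = 2.302 rad/s.
Period = 2π/ω = 2.729 s.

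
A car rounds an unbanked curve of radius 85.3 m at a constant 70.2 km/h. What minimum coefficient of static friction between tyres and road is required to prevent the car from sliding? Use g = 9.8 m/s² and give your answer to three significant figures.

0.455

v = 70.2/3.6 = 19.50 m/s.
Friction provides the centripetal force: μ_s m g = m v²/r, so μ_s = v²/(g r) = (19.50)²/(9.8 × 85.3) = 380.2/835.9 = 0.4549.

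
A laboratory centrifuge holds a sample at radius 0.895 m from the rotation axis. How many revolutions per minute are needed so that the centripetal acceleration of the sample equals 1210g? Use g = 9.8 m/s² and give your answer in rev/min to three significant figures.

Require ω²r = 1210g, so ω = √(1210 × 9.8/0.895) = 115.1 rad/s.
In rev/min: ω × 60/(2π) = 115.1 × 60/(2π) = 1099 rev/min.

1100 rev/min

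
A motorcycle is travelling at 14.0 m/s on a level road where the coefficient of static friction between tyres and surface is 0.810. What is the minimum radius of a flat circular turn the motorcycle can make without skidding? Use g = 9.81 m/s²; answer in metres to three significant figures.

24.7 m

At the limit, μ_s m g = m v²/r, so r_min = v²/(μ_s g) = (14.0)²/(0.810 × 9.81) = 196.0/7.946 = 24.67 m.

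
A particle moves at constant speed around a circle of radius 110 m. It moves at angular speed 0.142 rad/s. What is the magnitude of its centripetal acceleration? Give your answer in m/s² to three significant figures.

2.22 m/s²

v = ωr = 0.142 × 110 = 15.62 m/s.
a_c = v²/r = (15.62)²/110 = 244.0/110 = 2.218 m/s².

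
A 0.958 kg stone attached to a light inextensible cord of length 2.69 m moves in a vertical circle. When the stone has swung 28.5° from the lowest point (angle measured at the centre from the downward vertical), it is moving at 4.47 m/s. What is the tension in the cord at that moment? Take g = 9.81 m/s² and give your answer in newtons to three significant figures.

Take the radial direction toward the centre of the circle as positive. The component of the weight along the string toward the centre is −mg cos φ (φ measured from the bottom), so Newton's second law along the string gives T − mg cos φ = m v²/r.
cos 28.5° = 0.8788, so T = m(v²/r + g cos φ) = 0.958 × ((4.47)²/2.69 + 9.81 × 0.8788) = 0.958 × (7.428 + (8.621)) = 0.958 × 16.05 = 15.37 N.

15.4 N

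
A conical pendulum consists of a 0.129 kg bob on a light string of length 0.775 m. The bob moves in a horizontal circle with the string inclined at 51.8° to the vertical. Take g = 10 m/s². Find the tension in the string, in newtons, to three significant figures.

2.09 N

Vertically the bob has no acceleration, so T cosθ = mg.
T = mg/cosθ = 0.129 × 10.0 / cos 51.8° = 1.290/0.6184 = 2.086 N.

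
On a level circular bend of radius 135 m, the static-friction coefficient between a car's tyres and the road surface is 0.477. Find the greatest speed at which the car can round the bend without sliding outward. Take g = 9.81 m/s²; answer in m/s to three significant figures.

25.1 m/s

On a flat curve, static friction is the only horizontal force, so it must supply the full centripetal force: μ_s m g = m v²/r.
Mass cancels: v_max = √(μ_s g r) = √(0.477 × 9.81 × 135) = √631.7 = 25.13 m/s.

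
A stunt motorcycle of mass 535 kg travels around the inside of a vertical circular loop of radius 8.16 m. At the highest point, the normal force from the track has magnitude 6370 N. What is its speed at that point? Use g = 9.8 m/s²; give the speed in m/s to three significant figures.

At the top, N + mg = mv²/r, so v = √(r(N/m + g)) = √(8.16 × (6370/535 + 9.8)) = √(8.16 × 21.71) = √177.1 = 13.31 m/s.

13.3 m/s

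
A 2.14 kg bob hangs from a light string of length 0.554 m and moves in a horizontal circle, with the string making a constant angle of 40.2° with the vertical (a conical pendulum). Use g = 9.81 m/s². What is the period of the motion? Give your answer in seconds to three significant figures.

r = L sinθ = 0.3576 m. From T sinθ = mω²r and T cosθ = mg: tanθ = ω²r/g, so ω² = g tanθ / r = g/(L cosθ).
ω = √(g/(L cosθ)) = √(9.81/(0.554 × 0.7638)) = √23.18 = 4.815 rad/s.
Period = 2π/ω = 1.305 s.

1.30 s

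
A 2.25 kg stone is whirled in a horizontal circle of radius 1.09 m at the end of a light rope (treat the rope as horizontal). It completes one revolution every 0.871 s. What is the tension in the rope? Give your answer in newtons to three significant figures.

v = 2πr/T = 2π × 1.09/0.871 = 7.863 m/s.
The tension is the only horizontal force, so it supplies the full centripetal force: T = m v²/r = 2.25 × (7.863)²/1.09 = 2.25 × 61.83/1.09 = 127.6 N.

128 N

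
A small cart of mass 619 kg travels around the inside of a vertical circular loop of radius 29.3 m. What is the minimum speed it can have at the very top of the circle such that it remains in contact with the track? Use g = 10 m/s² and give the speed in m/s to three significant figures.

At the highest point the centre is directly below, so both the weight and N act inward: N + mg = mv²/r.
At minimum speed N → 0, so mg = mv_min²/r ⇒ v_min = √(g r) = √(10.0 × 29.3) = 17.12 m/s.

17.1 m/s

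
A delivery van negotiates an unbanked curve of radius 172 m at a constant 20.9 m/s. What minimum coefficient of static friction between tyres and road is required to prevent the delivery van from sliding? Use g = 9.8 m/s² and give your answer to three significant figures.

Friction provides the centripetal force: μ_s m g = m v²/r, so μ_s = v²/(g r) = (20.90)²/(9.8 × 172) = 436.8/1686 = 0.2591.

0.259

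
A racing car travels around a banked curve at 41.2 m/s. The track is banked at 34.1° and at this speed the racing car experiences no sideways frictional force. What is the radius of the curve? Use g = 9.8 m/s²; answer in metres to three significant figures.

Frictionless banking: tanθ = v²/(rg), so r = v²/(g tanθ).
r = (41.2)²/(9.8 × tan 34.1°) = 1697/(9.8 × 0.6771) = 1697/6.635 = 255.8 m.

256 m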